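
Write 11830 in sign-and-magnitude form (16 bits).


Sign bit: 0 (positive)
Magnitude: 11830 = 010111000110110
= 0010111000110110


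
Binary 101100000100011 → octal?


Group into 3-bit groups: 101100000100011
  101 = 5
  100 = 4
  000 = 0
  100 = 4
  011 = 3
= 0o54043


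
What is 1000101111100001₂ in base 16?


Group into 4-bit nibbles: 1000101111100001
  1000 = 8
  1011 = B
  1110 = E
  0001 = 1
= 0x8BE1


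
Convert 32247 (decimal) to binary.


Divide by 2 repeatedly:
32247 ÷ 2 = 16123 remainder 1
16123 ÷ 2 = 8061 remainder 1
8061 ÷ 2 = 4030 remainder 1
4030 ÷ 2 = 2015 remainder 0
2015 ÷ 2 = 1007 remainder 1
1007 ÷ 2 = 503 remainder 1
503 ÷ 2 = 251 remainder 1
251 ÷ 2 = 125 remainder 1
125 ÷ 2 = 62 remainder 1
62 ÷ 2 = 31 remainder 0
31 ÷ 2 = 15 remainder 1
15 ÷ 2 = 7 remainder 1
7 ÷ 2 = 3 remainder 1
3 ÷ 2 = 1 remainder 1
1 ÷ 2 = 0 remainder 1
Reading remainders bottom-up:
= 111110111110111


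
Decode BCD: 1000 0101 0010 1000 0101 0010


Each 4-bit group → digit:
  1000 → 8
  0101 → 5
  0010 → 2
  1000 → 8
  0101 → 5
  0010 → 2
= 852852


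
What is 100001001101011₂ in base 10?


Positional values:
Bit 0: 1 × 2^0 = 1
Bit 1: 1 × 2^1 = 2
Bit 3: 1 × 2^3 = 8
Bit 5: 1 × 2^5 = 32
Bit 6: 1 × 2^6 = 64
Bit 9: 1 × 2^9 = 512
Bit 14: 1 × 2^14 = 16384
Sum = 1 + 2 + 8 + 32 + 64 + 512 + 16384
= 17003


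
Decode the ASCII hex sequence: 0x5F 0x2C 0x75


Codes (hex): 0x5F 0x2C 0x75
Per-code ASCII lookup:
  0x5F = 95  (special character) → '_'
  0x2C = 44  (special character) → ','
  0x75 = 117  (range 97-122: lowercase, 117 - 97 = 20) → 'u'
= '_,u'


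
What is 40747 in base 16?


Divide by 16 repeatedly:
40747 ÷ 16 = 2546 remainder 11 (B)
2546 ÷ 16 = 159 remainder 2 (2)
159 ÷ 16 = 9 remainder 15 (F)
9 ÷ 16 = 0 remainder 9 (9)
Reading remainders bottom-up:
= 0x9F2B


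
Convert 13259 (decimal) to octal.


Divide by 8 repeatedly:
13259 ÷ 8 = 1657 remainder 3
1657 ÷ 8 = 207 remainder 1
207 ÷ 8 = 25 remainder 7
25 ÷ 8 = 3 remainder 1
3 ÷ 8 = 0 remainder 3
Reading remainders bottom-up:
= 0o31713


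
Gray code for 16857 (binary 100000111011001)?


Binary: 100000111011001
Gray code: G = B XOR (B >> 1)
B >> 1 = 010000011101100
100000111011001 XOR 010000011101100:
  1 XOR 0 = 1
  0 XOR 1 = 1
  0 XOR 0 = 0
  0 XOR 0 = 0
  0 XOR 0 = 0
  0 XOR 0 = 0
  1 XOR 0 = 1
  1 XOR 1 = 0
  1 XOR 1 = 0
  0 XOR 1 = 1
  1 XOR 0 = 1
  1 XOR 1 = 0
  0 XOR 1 = 1
  0 XOR 0 = 0
  1 XOR 0 = 1
= 110000100110101


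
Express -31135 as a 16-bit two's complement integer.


Original: 0111100110011111
Step 1 - Invert all bits: 1000011001100000
Step 2 - Add 1: 1000011001100000 + 1
= 1000011001100001 (represents -31135)


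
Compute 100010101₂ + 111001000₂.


Align and add column by column (LSB to MSB, carry propagating):
  0100010101
+ 0111001000
  ----------
  col 0: 1 + 0 + 0 (carry in) = 1 → bit 1, carry out 0
  col 1: 0 + 0 + 0 (carry in) = 0 → bit 0, carry out 0
  col 2: 1 + 0 + 0 (carry in) = 1 → bit 1, carry out 0
  col 3: 0 + 1 + 0 (carry in) = 1 → bit 1, carry out 0
  col 4: 1 + 0 + 0 (carry in) = 1 → bit 1, carry out 0
  col 5: 0 + 0 + 0 (carry in) = 0 → bit 0, carry out 0
  col 6: 0 + 1 + 0 (carry in) = 1 → bit 1, carry out 0
  col 7: 0 + 1 + 0 (carry in) = 1 → bit 1, carry out 0
  col 8: 1 + 1 + 0 (carry in) = 2 → bit 0, carry out 1
  col 9: 0 + 0 + 1 (carry in) = 1 → bit 1, carry out 0
Reading bits MSB→LSB: 1011011101
Strip leading zeros: 1011011101
= 1011011101


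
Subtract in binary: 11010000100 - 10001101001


Align and subtract column by column (LSB to MSB, borrowing when needed):
  11010000100
- 10001101001
  -----------
  col 0: (0 - 0 borrow-in) - 1 → borrow from next column: (0+2) - 1 = 1, borrow out 1
  col 1: (0 - 1 borrow-in) - 0 → borrow from next column: (-1+2) - 0 = 1, borrow out 1
  col 2: (1 - 1 borrow-in) - 0 → 0 - 0 = 0, borrow out 0
  col 3: (0 - 0 borrow-in) - 1 → borrow from next column: (0+2) - 1 = 1, borrow out 1
  col 4: (0 - 1 borrow-in) - 0 → borrow from next column: (-1+2) - 0 = 1, borrow out 1
  col 5: (0 - 1 borrow-in) - 1 → borrow from next column: (-1+2) - 1 = 0, borrow out 1
  col 6: (0 - 1 borrow-in) - 1 → borrow from next column: (-1+2) - 1 = 0, borrow out 1
  col 7: (1 - 1 borrow-in) - 0 → 0 - 0 = 0, borrow out 0
  col 8: (0 - 0 borrow-in) - 0 → 0 - 0 = 0, borrow out 0
  col 9: (1 - 0 borrow-in) - 0 → 1 - 0 = 1, borrow out 0
  col 10: (1 - 0 borrow-in) - 1 → 1 - 1 = 0, borrow out 0
Reading bits MSB→LSB: 01000011011
Strip leading zeros: 1000011011
= 1000011011


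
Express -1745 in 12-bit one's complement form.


Original: 011011010001
Invert all bits:
  bit 0: 0 → 1
  bit 1: 1 → 0
  bit 2: 1 → 0
  bit 3: 0 → 1
  bit 4: 1 → 0
  bit 5: 1 → 0
  bit 6: 0 → 1
  bit 7: 1 → 0
  bit 8: 0 → 1
  bit 9: 0 → 1
  bit 10: 0 → 1
  bit 11: 1 → 0
= 100100101110


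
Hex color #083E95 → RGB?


Hex: #083E95
R = 08₁₆ = 8
G = 3E₁₆ = 62
B = 95₁₆ = 149
= RGB(8, 62, 149)


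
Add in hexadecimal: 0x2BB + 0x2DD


Align and add column by column (LSB to MSB, each column mod 16 with carry):
  02BB
+ 02DD
  ----
  col 0: B(11) + D(13) + 0 (carry in) = 24 → 8(8), carry out 1
  col 1: B(11) + D(13) + 1 (carry in) = 25 → 9(9), carry out 1
  col 2: 2(2) + 2(2) + 1 (carry in) = 5 → 5(5), carry out 0
  col 3: 0(0) + 0(0) + 0 (carry in) = 0 → 0(0), carry out 0
Reading digits MSB→LSB: 0598
Strip leading zeros: 598
= 0x598


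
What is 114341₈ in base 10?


Positional values:
Position 0: 1 × 8^0 = 1
Position 1: 4 × 8^1 = 32
Position 2: 3 × 8^2 = 192
Position 3: 4 × 8^3 = 2048
Position 4: 1 × 8^4 = 4096
Position 5: 1 × 8^5 = 32768
Sum = 1 + 32 + 192 + 2048 + 4096 + 32768
= 39137


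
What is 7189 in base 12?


Divide by 12 repeatedly:
7189 ÷ 12 = 599 remainder 1
599 ÷ 12 = 49 remainder 11
49 ÷ 12 = 4 remainder 1
4 ÷ 12 = 0 remainder 4
Reading remainders bottom-up:
= 41B1


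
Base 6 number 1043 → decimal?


Positional values (base 6):
  3 × 6^0 = 3 × 1 = 3
  4 × 6^1 = 4 × 6 = 24
  0 × 6^2 = 0 × 36 = 0
  1 × 6^3 = 1 × 216 = 216
Sum = 3 + 24 + 0 + 216
= 243


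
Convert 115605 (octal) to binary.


Each octal digit → 3 binary bits:
  1 = 001
  1 = 001
  5 = 101
  6 = 110
  0 = 000
  5 = 101
Concatenate: 001 001 101 110 000 101
= 001001101110000101


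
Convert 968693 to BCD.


Each digit → 4-bit binary:
  9 → 1001
  6 → 0110
  8 → 1000
  6 → 0110
  9 → 1001
  3 → 0011
= 1001 0110 1000 0110 1001 0011


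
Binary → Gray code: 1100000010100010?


Binary: 1100000010100010
Gray code: G = B XOR (B >> 1)
B >> 1 = 0110000001010001
1100000010100010 XOR 0110000001010001:
  1 XOR 0 = 1
  1 XOR 1 = 0
  0 XOR 1 = 1
  0 XOR 0 = 0
  0 XOR 0 = 0
  0 XOR 0 = 0
  0 XOR 0 = 0
  0 XOR 0 = 0
  1 XOR 0 = 1
  0 XOR 1 = 1
  1 XOR 0 = 1
  0 XOR 1 = 1
  0 XOR 0 = 0
  0 XOR 0 = 0
  1 XOR 0 = 1
  0 XOR 1 = 1
= 1010000011110011


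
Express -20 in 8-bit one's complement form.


Original: 00010100
Invert all bits:
  bit 0: 0 → 1
  bit 1: 0 → 1
  bit 2: 0 → 1
  bit 3: 1 → 0
  bit 4: 0 → 1
  bit 5: 1 → 0
  bit 6: 0 → 1
  bit 7: 0 → 1
= 11101011


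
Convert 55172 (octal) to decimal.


Positional values:
Position 0: 2 × 8^0 = 2
Position 1: 7 × 8^1 = 56
Position 2: 1 × 8^2 = 64
Position 3: 5 × 8^3 = 2560
Position 4: 5 × 8^4 = 20480
Sum = 2 + 56 + 64 + 2560 + 20480
= 23162


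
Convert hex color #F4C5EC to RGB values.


Hex: #F4C5EC
R = F4₁₆ = 244
G = C5₁₆ = 197
B = EC₁₆ = 236
= RGB(244, 197, 236)


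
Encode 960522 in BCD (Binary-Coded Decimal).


Each digit → 4-bit binary:
  9 → 1001
  6 → 0110
  0 → 0000
  5 → 0101
  2 → 0010
  2 → 0010
= 1001 0110 0000 0101 0010 0010


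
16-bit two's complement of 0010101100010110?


Original: 0010101100010110
Step 1 - Invert all bits: 1101010011101001
Step 2 - Add 1: 1101010011101001 + 1
= 1101010011101010 (represents -11030)


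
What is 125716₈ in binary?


Each octal digit → 3 binary bits:
  1 = 001
  2 = 010
  5 = 101
  7 = 111
  1 = 001
  6 = 110
Concatenate: 001 010 101 111 001 110
= 001010101111001110


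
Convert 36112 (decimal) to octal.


Divide by 8 repeatedly:
36112 ÷ 8 = 4514 remainder 0
4514 ÷ 8 = 564 remainder 2
564 ÷ 8 = 70 remainder 4
70 ÷ 8 = 8 remainder 6
8 ÷ 8 = 1 remainder 0
1 ÷ 8 = 0 remainder 1
Reading remainders bottom-up:
= 0o106420


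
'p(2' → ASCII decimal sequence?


String: 'p(2'  (3 characters)
Per-character ASCII lookup:
  'p': lowercase starts at 97: 'p' = 97 + 15 = 112
  '(': special character: '(' = 40
  '2': digits start at 48: '2' = 48 + 2 = 50
= 112 40 50


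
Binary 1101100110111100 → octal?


Group into 3-bit groups: 001101100110111100
  001 = 1
  101 = 5
  100 = 4
  110 = 6
  111 = 7
  100 = 4
= 0o154674


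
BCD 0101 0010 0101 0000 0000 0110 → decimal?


Each 4-bit group → digit:
  0101 → 5
  0010 → 2
  0101 → 5
  0000 → 0
  0000 → 0
  0110 → 6
= 525006


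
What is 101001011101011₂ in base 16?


Group into 4-bit nibbles: 0101001011101011
  0101 = 5
  0010 = 2
  1110 = E
  1011 = B
= 0x52EB


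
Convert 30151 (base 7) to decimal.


Positional values (base 7):
  1 × 7^0 = 1 × 1 = 1
  5 × 7^1 = 5 × 7 = 35
  1 × 7^2 = 1 × 49 = 49
  0 × 7^3 = 0 × 343 = 0
  3 × 7^4 = 3 × 2401 = 7203
Sum = 1 + 35 + 49 + 0 + 7203
= 7288


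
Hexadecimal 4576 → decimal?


Positional values:
Position 0: 6 × 16^0 = 6 × 1 = 6
Position 1: 7 × 16^1 = 7 × 16 = 112
Position 2: 5 × 16^2 = 5 × 256 = 1280
Position 3: 4 × 16^3 = 4 × 4096 = 16384
Sum = 6 + 112 + 1280 + 16384
= 17782


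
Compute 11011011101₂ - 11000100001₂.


Align and subtract column by column (LSB to MSB, borrowing when needed):
  11011011101
- 11000100001
  -----------
  col 0: (1 - 0 borrow-in) - 1 → 1 - 1 = 0, borrow out 0
  col 1: (0 - 0 borrow-in) - 0 → 0 - 0 = 0, borrow out 0
  col 2: (1 - 0 borrow-in) - 0 → 1 - 0 = 1, borrow out 0
  col 3: (1 - 0 borrow-in) - 0 → 1 - 0 = 1, borrow out 0
  col 4: (1 - 0 borrow-in) - 0 → 1 - 0 = 1, borrow out 0
  col 5: (0 - 0 borrow-in) - 1 → borrow from next column: (0+2) - 1 = 1, borrow out 1
  col 6: (1 - 1 borrow-in) - 0 → 0 - 0 = 0, borrow out 0
  col 7: (1 - 0 borrow-in) - 0 → 1 - 0 = 1, borrow out 0
  col 8: (0 - 0 borrow-in) - 0 → 0 - 0 = 0, borrow out 0
  col 9: (1 - 0 borrow-in) - 1 → 1 - 1 = 0, borrow out 0
  col 10: (1 - 0 borrow-in) - 1 → 1 - 1 = 0, borrow out 0
Reading bits MSB→LSB: 00010111100
Strip leading zeros: 10111100
= 10111100


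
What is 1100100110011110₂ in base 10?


Positional values:
Bit 1: 1 × 2^1 = 2
Bit 2: 1 × 2^2 = 4
Bit 3: 1 × 2^3 = 8
Bit 4: 1 × 2^4 = 16
Bit 7: 1 × 2^7 = 128
Bit 8: 1 × 2^8 = 256
Bit 11: 1 × 2^11 = 2048
Bit 14: 1 × 2^14 = 16384
Bit 15: 1 × 2^15 = 32768
Sum = 2 + 4 + 8 + 16 + 128 + 256 + 2048 + 16384 + 32768
= 51614


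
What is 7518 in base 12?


Divide by 12 repeatedly:
7518 ÷ 12 = 626 remainder 6
626 ÷ 12 = 52 remainder 2
52 ÷ 12 = 4 remainder 4
4 ÷ 12 = 0 remainder 4
Reading remainders bottom-up:
= 4426


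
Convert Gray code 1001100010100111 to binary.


Gray code: 1001100010100111
MSB stays the same: 1
Each subsequent bit = prev_binary XOR current_gray:
  B[1] = 1 XOR 0 = 1
  B[2] = 1 XOR 0 = 1
  B[3] = 1 XOR 1 = 0
  B[4] = 0 XOR 1 = 1
  B[5] = 1 XOR 0 = 1
  B[6] = 1 XOR 0 = 1
  B[7] = 1 XOR 0 = 1
  B[8] = 1 XOR 1 = 0
  B[9] = 0 XOR 0 = 0
  B[10] = 0 XOR 1 = 1
  B[11] = 1 XOR 0 = 1
  B[12] = 1 XOR 0 = 1
  B[13] = 1 XOR 1 = 0
  B[14] = 0 XOR 1 = 1
  B[15] = 1 XOR 1 = 0
= 1110111100111010 (61242 decimal)


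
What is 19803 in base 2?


Divide by 2 repeatedly:
19803 ÷ 2 = 9901 remainder 1
9901 ÷ 2 = 4950 remainder 1
4950 ÷ 2 = 2475 remainder 0
2475 ÷ 2 = 1237 remainder 1
1237 ÷ 2 = 618 remainder 1
618 ÷ 2 = 309 remainder 0
309 ÷ 2 = 154 remainder 1
154 ÷ 2 = 77 remainder 0
77 ÷ 2 = 38 remainder 1
38 ÷ 2 = 19 remainder 0
19 ÷ 2 = 9 remainder 1
9 ÷ 2 = 4 remainder 1
4 ÷ 2 = 2 remainder 0
2 ÷ 2 = 1 remainder 0
1 ÷ 2 = 0 remainder 1
Reading remainders bottom-up:
= 100110101011011


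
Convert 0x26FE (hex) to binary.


Each hex digit → 4 binary bits:
  2 = 0010
  6 = 0110
  F = 1111
  E = 1110
Concatenate: 0010 0110 1111 1110
= 0010011011111110


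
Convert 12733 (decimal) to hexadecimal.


Divide by 16 repeatedly:
12733 ÷ 16 = 795 remainder 13 (D)
795 ÷ 16 = 49 remainder 11 (B)
49 ÷ 16 = 3 remainder 1 (1)
3 ÷ 16 = 0 remainder 3 (3)
Reading remainders bottom-up:
= 0x31BD


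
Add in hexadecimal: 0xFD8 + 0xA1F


Align and add column by column (LSB to MSB, each column mod 16 with carry):
  0FD8
+ 0A1F
  ----
  col 0: 8(8) + F(15) + 0 (carry in) = 23 → 7(7), carry out 1
  col 1: D(13) + 1(1) + 1 (carry in) = 15 → F(15), carry out 0
  col 2: F(15) + A(10) + 0 (carry in) = 25 → 9(9), carry out 1
  col 3: 0(0) + 0(0) + 1 (carry in) = 1 → 1(1), carry out 0
Reading digits MSB→LSB: 19F7
Strip leading zeros: 19F7
= 0x19F7


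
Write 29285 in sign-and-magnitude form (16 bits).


Sign bit: 0 (positive)
Magnitude: 29285 = 111001001100101
= 0111001001100101


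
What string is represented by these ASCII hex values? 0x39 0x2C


Codes (hex): 0x39 0x2C
Per-code ASCII lookup:
  0x39 = 57  (range 48-57: digits, 57 - 48 = 9) → '9'
  0x2C = 44  (special character) → ','
= '9,'


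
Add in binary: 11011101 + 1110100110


Align and add column by column (LSB to MSB, carry propagating):
  00011011101
+ 01110100110
  -----------
  col 0: 1 + 0 + 0 (carry in) = 1 → bit 1, carry out 0
  col 1: 0 + 1 + 0 (carry in) = 1 → bit 1, carry out 0
  col 2: 1 + 1 + 0 (carry in) = 2 → bit 0, carry out 1
  col 3: 1 + 0 + 1 (carry in) = 2 → bit 0, carry out 1
  col 4: 1 + 0 + 1 (carry in) = 2 → bit 0, carry out 1
  col 5: 0 + 1 + 1 (carry in) = 2 → bit 0, carry out 1
  col 6: 1 + 0 + 1 (carry in) = 2 → bit 0, carry out 1
  col 7: 1 + 1 + 1 (carry in) = 3 → bit 1, carry out 1
  col 8: 0 + 1 + 1 (carry in) = 2 → bit 0, carry out 1
  col 9: 0 + 1 + 1 (carry in) = 2 → bit 0, carry out 1
  col 10: 0 + 0 + 1 (carry in) = 1 → bit 1, carry out 0
Reading bits MSB→LSB: 10010000011
Strip leading zeros: 10010000011
= 10010000011


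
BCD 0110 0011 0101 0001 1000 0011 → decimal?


Each 4-bit group → digit:
  0110 → 6
  0011 → 3
  0101 → 5
  0001 → 1
  1000 → 8
  0011 → 3
= 635183


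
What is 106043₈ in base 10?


Positional values:
Position 0: 3 × 8^0 = 3
Position 1: 4 × 8^1 = 32
Position 2: 0 × 8^2 = 0
Position 3: 6 × 8^3 = 3072
Position 4: 0 × 8^4 = 0
Position 5: 1 × 8^5 = 32768
Sum = 3 + 32 + 0 + 3072 + 0 + 32768
= 35875


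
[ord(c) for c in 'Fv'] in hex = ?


String: 'Fv'  (2 characters)
Per-character ASCII lookup:
  'F': uppercase starts at 65: 'F' = 65 + 5 = 70 → 0x46
  'v': lowercase starts at 97: 'v' = 97 + 21 = 118 → 0x76
= 0x46 0x76


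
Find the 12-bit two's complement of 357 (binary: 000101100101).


Original: 000101100101
Step 1 - Invert all bits: 111010011010
Step 2 - Add 1: 111010011010 + 1
= 111010011011 (represents -357)


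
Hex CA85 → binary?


Each hex digit → 4 binary bits:
  C = 1100
  A = 1010
  8 = 1000
  5 = 0101
Concatenate: 1100 1010 1000 0101
= 1100101010000101


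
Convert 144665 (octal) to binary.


Each octal digit → 3 binary bits:
  1 = 001
  4 = 100
  4 = 100
  6 = 110
  6 = 110
  5 = 101
Concatenate: 001 100 100 110 110 101
= 001100100110110101


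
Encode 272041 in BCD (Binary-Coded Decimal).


Each digit → 4-bit binary:
  2 → 0010
  7 → 0111
  2 → 0010
  0 → 0000
  4 → 0100
  1 → 0001
= 0010 0111 0010 0000 0100 0001


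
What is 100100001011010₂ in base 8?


Group into 3-bit groups: 100100001011010
  100 = 4
  100 = 4
  001 = 1
  011 = 3
  010 = 2
= 0o44132


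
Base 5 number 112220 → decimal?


Positional values (base 5):
  0 × 5^0 = 0 × 1 = 0
  2 × 5^1 = 2 × 5 = 10
  2 × 5^2 = 2 × 25 = 50
  2 × 5^3 = 2 × 125 = 250
  1 × 5^4 = 1 × 625 = 625
  1 × 5^5 = 1 × 3125 = 3125
Sum = 0 + 10 + 50 + 250 + 625 + 3125
= 4060


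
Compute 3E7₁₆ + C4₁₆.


Align and add column by column (LSB to MSB, each column mod 16 with carry):
  03E7
+ 00C4
  ----
  col 0: 7(7) + 4(4) + 0 (carry in) = 11 → B(11), carry out 0
  col 1: E(14) + C(12) + 0 (carry in) = 26 → A(10), carry out 1
  col 2: 3(3) + 0(0) + 1 (carry in) = 4 → 4(4), carry out 0
  col 3: 0(0) + 0(0) + 0 (carry in) = 0 → 0(0), carry out 0
Reading digits MSB→LSB: 04AB
Strip leading zeros: 4AB
= 0x4AB


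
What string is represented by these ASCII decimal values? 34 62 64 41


Codes (decimal): 34 62 64 41
Per-code ASCII lookup:
  34  (special character) → '"'
  62  (special character) → '>'
  64  (special character) → '@'
  41  (special character) → ')'
= '">@)'


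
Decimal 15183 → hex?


Divide by 16 repeatedly:
15183 ÷ 16 = 948 remainder 15 (F)
948 ÷ 16 = 59 remainder 4 (4)
59 ÷ 16 = 3 remainder 11 (B)
3 ÷ 16 = 0 remainder 3 (3)
Reading remainders bottom-up:
= 0x3B4F


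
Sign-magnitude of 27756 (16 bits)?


Sign bit: 0 (positive)
Magnitude: 27756 = 110110001101100
= 0110110001101100


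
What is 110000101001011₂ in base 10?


Positional values:
Bit 0: 1 × 2^0 = 1
Bit 1: 1 × 2^1 = 2
Bit 3: 1 × 2^3 = 8
Bit 6: 1 × 2^6 = 64
Bit 8: 1 × 2^8 = 256
Bit 13: 1 × 2^13 = 8192
Bit 14: 1 × 2^14 = 16384
Sum = 1 + 2 + 8 + 64 + 256 + 8192 + 16384
= 24907


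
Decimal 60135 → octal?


Divide by 8 repeatedly:
60135 ÷ 8 = 7516 remainder 7
7516 ÷ 8 = 939 remainder 4
939 ÷ 8 = 117 remainder 3
117 ÷ 8 = 14 remainder 5
14 ÷ 8 = 1 remainder 6
1 ÷ 8 = 0 remainder 1
Reading remainders bottom-up:
= 0o165347


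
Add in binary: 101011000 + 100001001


Align and add column by column (LSB to MSB, carry propagating):
  0101011000
+ 0100001001
  ----------
  col 0: 0 + 1 + 0 (carry in) = 1 → bit 1, carry out 0
  col 1: 0 + 0 + 0 (carry in) = 0 → bit 0, carry out 0
  col 2: 0 + 0 + 0 (carry in) = 0 → bit 0, carry out 0
  col 3: 1 + 1 + 0 (carry in) = 2 → bit 0, carry out 1
  col 4: 1 + 0 + 1 (carry in) = 2 → bit 0, carry out 1
  col 5: 0 + 0 + 1 (carry in) = 1 → bit 1, carry out 0
  col 6: 1 + 0 + 0 (carry in) = 1 → bit 1, carry out 0
  col 7: 0 + 0 + 0 (carry in) = 0 → bit 0, carry out 0
  col 8: 1 + 1 + 0 (carry in) = 2 → bit 0, carry out 1
  col 9: 0 + 0 + 1 (carry in) = 1 → bit 1, carry out 0
Reading bits MSB→LSB: 1001100001
Strip leading zeros: 1001100001
= 1001100001


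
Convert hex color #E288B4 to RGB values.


Hex: #E288B4
R = E2₁₆ = 226
G = 88₁₆ = 136
B = B4₁₆ = 180
= RGB(226, 136, 180)


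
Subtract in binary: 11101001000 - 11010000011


Align and subtract column by column (LSB to MSB, borrowing when needed):
  11101001000
- 11010000011
  -----------
  col 0: (0 - 0 borrow-in) - 1 → borrow from next column: (0+2) - 1 = 1, borrow out 1
  col 1: (0 - 1 borrow-in) - 1 → borrow from next column: (-1+2) - 1 = 0, borrow out 1
  col 2: (0 - 1 borrow-in) - 0 → borrow from next column: (-1+2) - 0 = 1, borrow out 1
  col 3: (1 - 1 borrow-in) - 0 → 0 - 0 = 0, borrow out 0
  col 4: (0 - 0 borrow-in) - 0 → 0 - 0 = 0, borrow out 0
  col 5: (0 - 0 borrow-in) - 0 → 0 - 0 = 0, borrow out 0
  col 6: (1 - 0 borrow-in) - 0 → 1 - 0 = 1, borrow out 0
  col 7: (0 - 0 borrow-in) - 1 → borrow from next column: (0+2) - 1 = 1, borrow out 1
  col 8: (1 - 1 borrow-in) - 0 → 0 - 0 = 0, borrow out 0
  col 9: (1 - 0 borrow-in) - 1 → 1 - 1 = 0, borrow out 0
  col 10: (1 - 0 borrow-in) - 1 → 1 - 1 = 0, borrow out 0
Reading bits MSB→LSB: 00011000101
Strip leading zeros: 11000101
= 11000101


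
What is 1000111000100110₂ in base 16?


Group into 4-bit nibbles: 1000111000100110
  1000 = 8
  1110 = E
  0010 = 2
  0110 = 6
= 0x8E26


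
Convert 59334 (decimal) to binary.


Divide by 2 repeatedly:
59334 ÷ 2 = 29667 remainder 0
29667 ÷ 2 = 14833 remainder 1
14833 ÷ 2 = 7416 remainder 1
7416 ÷ 2 = 3708 remainder 0
3708 ÷ 2 = 1854 remainder 0
1854 ÷ 2 = 927 remainder 0
927 ÷ 2 = 463 remainder 1
463 ÷ 2 = 231 remainder 1
231 ÷ 2 = 115 remainder 1
115 ÷ 2 = 57 remainder 1
57 ÷ 2 = 28 remainder 1
28 ÷ 2 = 14 remainder 0
14 ÷ 2 = 7 remainder 0
7 ÷ 2 = 3 remainder 1
3 ÷ 2 = 1 remainder 1
1 ÷ 2 = 0 remainder 1
Reading remainders bottom-up:
= 1110011111000110


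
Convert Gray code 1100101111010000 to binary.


Gray code: 1100101111010000
MSB stays the same: 1
Each subsequent bit = prev_binary XOR current_gray:
  B[1] = 1 XOR 1 = 0
  B[2] = 0 XOR 0 = 0
  B[3] = 0 XOR 0 = 0
  B[4] = 0 XOR 1 = 1
  B[5] = 1 XOR 0 = 1
  B[6] = 1 XOR 1 = 0
  B[7] = 0 XOR 1 = 1
  B[8] = 1 XOR 1 = 0
  B[9] = 0 XOR 1 = 1
  B[10] = 1 XOR 0 = 1
  B[11] = 1 XOR 1 = 0
  B[12] = 0 XOR 0 = 0
  B[13] = 0 XOR 0 = 0
  B[14] = 0 XOR 0 = 0
  B[15] = 0 XOR 0 = 0
= 1000110101100000 (36192 decimal)


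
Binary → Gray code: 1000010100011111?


Binary: 1000010100011111
Gray code: G = B XOR (B >> 1)
B >> 1 = 0100001010001111
1000010100011111 XOR 0100001010001111:
  1 XOR 0 = 1
  0 XOR 1 = 1
  0 XOR 0 = 0
  0 XOR 0 = 0
  0 XOR 0 = 0
  1 XOR 0 = 1
  0 XOR 1 = 1
  1 XOR 0 = 1
  0 XOR 1 = 1
  0 XOR 0 = 0
  0 XOR 0 = 0
  1 XOR 0 = 1
  1 XOR 1 = 0
  1 XOR 1 = 0
  1 XOR 1 = 0
  1 XOR 1 = 0
= 1100011110010000


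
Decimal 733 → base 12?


Divide by 12 repeatedly:
733 ÷ 12 = 61 remainder 1
61 ÷ 12 = 5 remainder 1
5 ÷ 12 = 0 remainder 5
Reading remainders bottom-up:
= 511


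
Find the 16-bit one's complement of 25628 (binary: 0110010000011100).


Original: 0110010000011100
Invert all bits:
  bit 0: 0 → 1
  bit 1: 1 → 0
  bit 2: 1 → 0
  bit 3: 0 → 1
  bit 4: 0 → 1
  bit 5: 1 → 0
  bit 6: 0 → 1
  bit 7: 0 → 1
  bit 8: 0 → 1
  bit 9: 0 → 1
  bit 10: 0 → 1
  bit 11: 1 → 0
  bit 12: 1 → 0
  bit 13: 1 → 0
  bit 14: 0 → 1
  bit 15: 0 → 1
= 1001101111100011


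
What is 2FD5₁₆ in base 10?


Positional values:
Position 0: 5 × 16^0 = 5 × 1 = 5
Position 1: D × 16^1 = 13 × 16 = 208
Position 2: F × 16^2 = 15 × 256 = 3840
Position 3: 2 × 16^3 = 2 × 4096 = 8192
Sum = 5 + 208 + 3840 + 8192
= 12245


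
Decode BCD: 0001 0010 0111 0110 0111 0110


Each 4-bit group → digit:
  0001 → 1
  0010 → 2
  0111 → 7
  0110 → 6
  0111 → 7
  0110 → 6
= 127676


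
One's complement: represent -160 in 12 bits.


Original: 000010100000
Invert all bits:
  bit 0: 0 → 1
  bit 1: 0 → 1
  bit 2: 0 → 1
  bit 3: 0 → 1
  bit 4: 1 → 0
  bit 5: 0 → 1
  bit 6: 1 → 0
  bit 7: 0 → 1
  bit 8: 0 → 1
  bit 9: 0 → 1
  bit 10: 0 → 1
  bit 11: 0 → 1
= 111101011111


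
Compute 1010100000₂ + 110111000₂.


Align and add column by column (LSB to MSB, carry propagating):
  01010100000
+ 00110111000
  -----------
  col 0: 0 + 0 + 0 (carry in) = 0 → bit 0, carry out 0
  col 1: 0 + 0 + 0 (carry in) = 0 → bit 0, carry out 0
  col 2: 0 + 0 + 0 (carry in) = 0 → bit 0, carry out 0
  col 3: 0 + 1 + 0 (carry in) = 1 → bit 1, carry out 0
  col 4: 0 + 1 + 0 (carry in) = 1 → bit 1, carry out 0
  col 5: 1 + 1 + 0 (carry in) = 2 → bit 0, carry out 1
  col 6: 0 + 0 + 1 (carry in) = 1 → bit 1, carry out 0
  col 7: 1 + 1 + 0 (carry in) = 2 → bit 0, carry out 1
  col 8: 0 + 1 + 1 (carry in) = 2 → bit 0, carry out 1
  col 9: 1 + 0 + 1 (carry in) = 2 → bit 0, carry out 1
  col 10: 0 + 0 + 1 (carry in) = 1 → bit 1, carry out 0
Reading bits MSB→LSB: 10001011000
Strip leading zeros: 10001011000
= 10001011000


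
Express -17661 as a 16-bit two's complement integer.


Original: 0100010011111101
Step 1 - Invert all bits: 1011101100000010
Step 2 - Add 1: 1011101100000010 + 1
= 1011101100000011 (represents -17661)


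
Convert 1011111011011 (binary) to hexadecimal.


Group into 4-bit nibbles: 0001011111011011
  0001 = 1
  0111 = 7
  1101 = D
  1011 = B
= 0x17DB


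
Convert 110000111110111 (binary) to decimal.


Positional values:
Bit 0: 1 × 2^0 = 1
Bit 1: 1 × 2^1 = 2
Bit 2: 1 × 2^2 = 4
Bit 4: 1 × 2^4 = 16
Bit 5: 1 × 2^5 = 32
Bit 6: 1 × 2^6 = 64
Bit 7: 1 × 2^7 = 128
Bit 8: 1 × 2^8 = 256
Bit 13: 1 × 2^13 = 8192
Bit 14: 1 × 2^14 = 16384
Sum = 1 + 2 + 4 + 16 + 32 + 64 + 128 + 256 + 8192 + 16384
= 25079


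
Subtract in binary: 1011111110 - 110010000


Align and subtract column by column (LSB to MSB, borrowing when needed):
  1011111110
- 0110010000
  ----------
  col 0: (0 - 0 borrow-in) - 0 → 0 - 0 = 0, borrow out 0
  col 1: (1 - 0 borrow-in) - 0 → 1 - 0 = 1, borrow out 0
  col 2: (1 - 0 borrow-in) - 0 → 1 - 0 = 1, borrow out 0
  col 3: (1 - 0 borrow-in) - 0 → 1 - 0 = 1, borrow out 0
  col 4: (1 - 0 borrow-in) - 1 → 1 - 1 = 0, borrow out 0
  col 5: (1 - 0 borrow-in) - 0 → 1 - 0 = 1, borrow out 0
  col 6: (1 - 0 borrow-in) - 0 → 1 - 0 = 1, borrow out 0
  col 7: (1 - 0 borrow-in) - 1 → 1 - 1 = 0, borrow out 0
  col 8: (0 - 0 borrow-in) - 1 → borrow from next column: (0+2) - 1 = 1, borrow out 1
  col 9: (1 - 1 borrow-in) - 0 → 0 - 0 = 0, borrow out 0
Reading bits MSB→LSB: 0101101110
Strip leading zeros: 101101110
= 101101110


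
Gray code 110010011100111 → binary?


Gray code: 110010011100111
MSB stays the same: 1
Each subsequent bit = prev_binary XOR current_gray:
  B[1] = 1 XOR 1 = 0
  B[2] = 0 XOR 0 = 0
  B[3] = 0 XOR 0 = 0
  B[4] = 0 XOR 1 = 1
  B[5] = 1 XOR 0 = 1
  B[6] = 1 XOR 0 = 1
  B[7] = 1 XOR 1 = 0
  B[8] = 0 XOR 1 = 1
  B[9] = 1 XOR 1 = 0
  B[10] = 0 XOR 0 = 0
  B[11] = 0 XOR 0 = 0
  B[12] = 0 XOR 1 = 1
  B[13] = 1 XOR 1 = 0
  B[14] = 0 XOR 1 = 1
= 100011101000101 (18245 decimal)


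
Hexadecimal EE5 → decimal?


Positional values:
Position 0: 5 × 16^0 = 5 × 1 = 5
Position 1: E × 16^1 = 14 × 16 = 224
Position 2: E × 16^2 = 14 × 256 = 3584
Sum = 5 + 224 + 3584
= 3813


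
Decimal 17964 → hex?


Divide by 16 repeatedly:
17964 ÷ 16 = 1122 remainder 12 (C)
1122 ÷ 16 = 70 remainder 2 (2)
70 ÷ 16 = 4 remainder 6 (6)
4 ÷ 16 = 0 remainder 4 (4)
Reading remainders bottom-up:
= 0x462C


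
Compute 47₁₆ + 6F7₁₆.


Align and add column by column (LSB to MSB, each column mod 16 with carry):
  0047
+ 06F7
  ----
  col 0: 7(7) + 7(7) + 0 (carry in) = 14 → E(14), carry out 0
  col 1: 4(4) + F(15) + 0 (carry in) = 19 → 3(3), carry out 1
  col 2: 0(0) + 6(6) + 1 (carry in) = 7 → 7(7), carry out 0
  col 3: 0(0) + 0(0) + 0 (carry in) = 0 → 0(0), carry out 0
Reading digits MSB→LSB: 073E
Strip leading zeros: 73E
= 0x73E


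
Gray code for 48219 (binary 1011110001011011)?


Binary: 1011110001011011
Gray code: G = B XOR (B >> 1)
B >> 1 = 0101111000101101
1011110001011011 XOR 0101111000101101:
  1 XOR 0 = 1
  0 XOR 1 = 1
  1 XOR 0 = 1
  1 XOR 1 = 0
  1 XOR 1 = 0
  1 XOR 1 = 0
  0 XOR 1 = 1
  0 XOR 0 = 0
  0 XOR 0 = 0
  1 XOR 0 = 1
  0 XOR 1 = 1
  1 XOR 0 = 1
  1 XOR 1 = 0
  0 XOR 1 = 1
  1 XOR 0 = 1
  1 XOR 1 = 0
= 1110001001110110


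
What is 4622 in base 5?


Divide by 5 repeatedly:
4622 ÷ 5 = 924 remainder 2
924 ÷ 5 = 184 remainder 4
184 ÷ 5 = 36 remainder 4
36 ÷ 5 = 7 remainder 1
7 ÷ 5 = 1 remainder 2
1 ÷ 5 = 0 remainder 1
Reading remainders bottom-up:
= 121442


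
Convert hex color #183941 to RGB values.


Hex: #183941
R = 18₁₆ = 24
G = 39₁₆ = 57
B = 41₁₆ = 65
= RGB(24, 57, 65)


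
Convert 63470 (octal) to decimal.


Positional values:
Position 0: 0 × 8^0 = 0
Position 1: 7 × 8^1 = 56
Position 2: 4 × 8^2 = 256
Position 3: 3 × 8^3 = 1536
Position 4: 6 × 8^4 = 24576
Sum = 0 + 56 + 256 + 1536 + 24576
= 26424


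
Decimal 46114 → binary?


Divide by 2 repeatedly:
46114 ÷ 2 = 23057 remainder 0
23057 ÷ 2 = 11528 remainder 1
11528 ÷ 2 = 5764 remainder 0
5764 ÷ 2 = 2882 remainder 0
2882 ÷ 2 = 1441 remainder 0
1441 ÷ 2 = 720 remainder 1
720 ÷ 2 = 360 remainder 0
360 ÷ 2 = 180 remainder 0
180 ÷ 2 = 90 remainder 0
90 ÷ 2 = 45 remainder 0
45 ÷ 2 = 22 remainder 1
22 ÷ 2 = 11 remainder 0
11 ÷ 2 = 5 remainder 1
5 ÷ 2 = 2 remainder 1
2 ÷ 2 = 1 remainder 0
1 ÷ 2 = 0 remainder 1
Reading remainders bottom-up:
= 1011010000100010


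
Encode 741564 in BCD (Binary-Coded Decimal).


Each digit → 4-bit binary:
  7 → 0111
  4 → 0100
  1 → 0001
  5 → 0101
  6 → 0110
  4 → 0100
= 0111 0100 0001 0101 0110 0100


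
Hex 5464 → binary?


Each hex digit → 4 binary bits:
  5 = 0101
  4 = 0100
  6 = 0110
  4 = 0100
Concatenate: 0101 0100 0110 0100
= 0101010001100100


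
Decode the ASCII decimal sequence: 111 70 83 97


Codes (decimal): 111 70 83 97
Per-code ASCII lookup:
  111  (range 97-122: lowercase, 111 - 97 = 14) → 'o'
  70  (range 65-90: uppercase, 70 - 65 = 5) → 'F'
  83  (range 65-90: uppercase, 83 - 65 = 18) → 'S'
  97  (range 97-122: lowercase, 97 - 97 = 0) → 'a'
= 'oFSa'


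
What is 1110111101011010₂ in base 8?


Group into 3-bit groups: 001110111101011010
  001 = 1
  110 = 6
  111 = 7
  101 = 5
  011 = 3
  010 = 2
= 0o167532


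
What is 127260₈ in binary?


Each octal digit → 3 binary bits:
  1 = 001
  2 = 010
  7 = 111
  2 = 010
  6 = 110
  0 = 000
Concatenate: 001 010 111 010 110 000
= 001010111010110000


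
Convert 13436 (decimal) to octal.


Divide by 8 repeatedly:
13436 ÷ 8 = 1679 remainder 4
1679 ÷ 8 = 209 remainder 7
209 ÷ 8 = 26 remainder 1
26 ÷ 8 = 3 remainder 2
3 ÷ 8 = 0 remainder 3
Reading remainders bottom-up:
= 0o32174


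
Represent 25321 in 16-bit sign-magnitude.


Sign bit: 0 (positive)
Magnitude: 25321 = 110001011101001
= 0110001011101001


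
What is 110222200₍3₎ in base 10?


Positional values (base 3):
  0 × 3^0 = 0 × 1 = 0
  0 × 3^1 = 0 × 3 = 0
  2 × 3^2 = 2 × 9 = 18
  2 × 3^3 = 2 × 27 = 54
  2 × 3^4 = 2 × 81 = 162
  2 × 3^5 = 2 × 243 = 486
  0 × 3^6 = 0 × 729 = 0
  1 × 3^7 = 1 × 2187 = 2187
  1 × 3^8 = 1 × 6561 = 6561
Sum = 0 + 0 + 18 + 54 + 162 + 486 + 0 + 2187 + 6561
= 9468


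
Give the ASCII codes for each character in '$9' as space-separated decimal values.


String: '$9'  (2 characters)
Per-character ASCII lookup:
  '$': special character: '$' = 36
  '9': digits start at 48: '9' = 48 + 9 = 57
= 36 57


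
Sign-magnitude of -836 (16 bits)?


Sign bit: 1 (negative)
Magnitude: 836 = 000001101000100
= 1000001101000100


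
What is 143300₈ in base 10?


Positional values:
Position 0: 0 × 8^0 = 0
Position 1: 0 × 8^1 = 0
Position 2: 3 × 8^2 = 192
Position 3: 3 × 8^3 = 1536
Position 4: 4 × 8^4 = 16384
Position 5: 1 × 8^5 = 32768
Sum = 0 + 0 + 192 + 1536 + 16384 + 32768
= 50880


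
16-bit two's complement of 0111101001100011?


Original: 0111101001100011
Step 1 - Invert all bits: 1000010110011100
Step 2 - Add 1: 1000010110011100 + 1
= 1000010110011101 (represents -31331)


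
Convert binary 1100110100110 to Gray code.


Binary: 1100110100110
Gray code: G = B XOR (B >> 1)
B >> 1 = 0110011010011
1100110100110 XOR 0110011010011:
  1 XOR 0 = 1
  1 XOR 1 = 0
  0 XOR 1 = 1
  0 XOR 0 = 0
  1 XOR 0 = 1
  1 XOR 1 = 0
  0 XOR 1 = 1
  1 XOR 0 = 1
  0 XOR 1 = 1
  0 XOR 0 = 0
  1 XOR 0 = 1
  1 XOR 1 = 0
  0 XOR 1 = 1
= 1010101110101


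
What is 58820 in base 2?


Divide by 2 repeatedly:
58820 ÷ 2 = 29410 remainder 0
29410 ÷ 2 = 14705 remainder 0
14705 ÷ 2 = 7352 remainder 1
7352 ÷ 2 = 3676 remainder 0
3676 ÷ 2 = 1838 remainder 0
1838 ÷ 2 = 919 remainder 0
919 ÷ 2 = 459 remainder 1
459 ÷ 2 = 229 remainder 1
229 ÷ 2 = 114 remainder 1
114 ÷ 2 = 57 remainder 0
57 ÷ 2 = 28 remainder 1
28 ÷ 2 = 14 remainder 0
14 ÷ 2 = 7 remainder 0
7 ÷ 2 = 3 remainder 1
3 ÷ 2 = 1 remainder 1
1 ÷ 2 = 0 remainder 1
Reading remainders bottom-up:
= 1110010111000100


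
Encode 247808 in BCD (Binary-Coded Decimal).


Each digit → 4-bit binary:
  2 → 0010
  4 → 0100
  7 → 0111
  8 → 1000
  0 → 0000
  8 → 1000
= 0010 0100 0111 1000 0000 1000


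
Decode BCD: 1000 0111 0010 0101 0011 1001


Each 4-bit group → digit:
  1000 → 8
  0111 → 7
  0010 → 2
  0101 → 5
  0011 → 3
  1001 → 9
= 872539


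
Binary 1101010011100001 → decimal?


Positional values:
Bit 0: 1 × 2^0 = 1
Bit 5: 1 × 2^5 = 32
Bit 6: 1 × 2^6 = 64
Bit 7: 1 × 2^7 = 128
Bit 10: 1 × 2^10 = 1024
Bit 12: 1 × 2^12 = 4096
Bit 14: 1 × 2^14 = 16384
Bit 15: 1 × 2^15 = 32768
Sum = 1 + 32 + 64 + 128 + 1024 + 4096 + 16384 + 32768
= 54497


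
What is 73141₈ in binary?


Each octal digit → 3 binary bits:
  7 = 111
  3 = 011
  1 = 001
  4 = 100
  1 = 001
Concatenate: 111 011 001 100 001
= 111011001100001


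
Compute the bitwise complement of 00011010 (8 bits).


Original: 00011010
Invert all bits:
  bit 0: 0 → 1
  bit 1: 0 → 1
  bit 2: 0 → 1
  bit 3: 1 → 0
  bit 4: 1 → 0
  bit 5: 0 → 1
  bit 6: 1 → 0
  bit 7: 0 → 1
= 11100101


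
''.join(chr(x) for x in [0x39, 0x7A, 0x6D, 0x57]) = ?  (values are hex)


Codes (hex): 0x39 0x7A 0x6D 0x57
Per-code ASCII lookup:
  0x39 = 57  (range 48-57: digits, 57 - 48 = 9) → '9'
  0x7A = 122  (range 97-122: lowercase, 122 - 97 = 25) → 'z'
  0x6D = 109  (range 97-122: lowercase, 109 - 97 = 12) → 'm'
  0x57 = 87  (range 65-90: uppercase, 87 - 65 = 22) → 'W'
= '9zmW'


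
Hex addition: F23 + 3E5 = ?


Align and add column by column (LSB to MSB, each column mod 16 with carry):
  0F23
+ 03E5
  ----
  col 0: 3(3) + 5(5) + 0 (carry in) = 8 → 8(8), carry out 0
  col 1: 2(2) + E(14) + 0 (carry in) = 16 → 0(0), carry out 1
  col 2: F(15) + 3(3) + 1 (carry in) = 19 → 3(3), carry out 1
  col 3: 0(0) + 0(0) + 1 (carry in) = 1 → 1(1), carry out 0
Reading digits MSB→LSB: 1308
Strip leading zeros: 1308
= 0x1308


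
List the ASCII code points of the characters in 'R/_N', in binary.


String: 'R/_N'  (4 characters)
Per-character ASCII lookup:
  'R': uppercase starts at 65: 'R' = 65 + 17 = 82 → 1010010
  '/': special character: '/' = 47 → 101111
  '_': special character: '_' = 95 → 1011111
  'N': uppercase starts at 65: 'N' = 65 + 13 = 78 → 1001110
= 1010010 101111 1011111 1001110


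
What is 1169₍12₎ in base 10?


Positional values (base 12):
  9 × 12^0 = 9 × 1 = 9
  6 × 12^1 = 6 × 12 = 72
  1 × 12^2 = 1 × 144 = 144
  1 × 12^3 = 1 × 1728 = 1728
Sum = 9 + 72 + 144 + 1728
= 1953


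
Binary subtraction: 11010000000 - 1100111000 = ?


Align and subtract column by column (LSB to MSB, borrowing when needed):
  11010000000
- 01100111000
  -----------
  col 0: (0 - 0 borrow-in) - 0 → 0 - 0 = 0, borrow out 0
  col 1: (0 - 0 borrow-in) - 0 → 0 - 0 = 0, borrow out 0
  col 2: (0 - 0 borrow-in) - 0 → 0 - 0 = 0, borrow out 0
  col 3: (0 - 0 borrow-in) - 1 → borrow from next column: (0+2) - 1 = 1, borrow out 1
  col 4: (0 - 1 borrow-in) - 1 → borrow from next column: (-1+2) - 1 = 0, borrow out 1
  col 5: (0 - 1 borrow-in) - 1 → borrow from next column: (-1+2) - 1 = 0, borrow out 1
  col 6: (0 - 1 borrow-in) - 0 → borrow from next column: (-1+2) - 0 = 1, borrow out 1
  col 7: (1 - 1 borrow-in) - 0 → 0 - 0 = 0, borrow out 0
  col 8: (0 - 0 borrow-in) - 1 → borrow from next column: (0+2) - 1 = 1, borrow out 1
  col 9: (1 - 1 borrow-in) - 1 → borrow from next column: (0+2) - 1 = 1, borrow out 1
  col 10: (1 - 1 borrow-in) - 0 → 0 - 0 = 0, borrow out 0
Reading bits MSB→LSB: 01101001000
Strip leading zeros: 1101001000
= 1101001000


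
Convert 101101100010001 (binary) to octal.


Group into 3-bit groups: 101101100010001
  101 = 5
  101 = 5
  100 = 4
  010 = 2
  001 = 1
= 0o55421


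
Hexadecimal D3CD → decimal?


Positional values:
Position 0: D × 16^0 = 13 × 1 = 13
Position 1: C × 16^1 = 12 × 16 = 192
Position 2: 3 × 16^2 = 3 × 256 = 768
Position 3: D × 16^3 = 13 × 4096 = 53248
Sum = 13 + 192 + 768 + 53248
= 54221


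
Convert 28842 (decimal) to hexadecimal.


Divide by 16 repeatedly:
28842 ÷ 16 = 1802 remainder 10 (A)
1802 ÷ 16 = 112 remainder 10 (A)
112 ÷ 16 = 7 remainder 0 (0)
7 ÷ 16 = 0 remainder 7 (7)
Reading remainders bottom-up:
= 0x70AA


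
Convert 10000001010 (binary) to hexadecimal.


Group into 4-bit nibbles: 010000001010
  0100 = 4
  0000 = 0
  1010 = A
= 0x40A


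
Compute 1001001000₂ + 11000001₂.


Align and add column by column (LSB to MSB, carry propagating):
  01001001000
+ 00011000001
  -----------
  col 0: 0 + 1 + 0 (carry in) = 1 → bit 1, carry out 0
  col 1: 0 + 0 + 0 (carry in) = 0 → bit 0, carry out 0
  col 2: 0 + 0 + 0 (carry in) = 0 → bit 0, carry out 0
  col 3: 1 + 0 + 0 (carry in) = 1 → bit 1, carry out 0
  col 4: 0 + 0 + 0 (carry in) = 0 → bit 0, carry out 0
  col 5: 0 + 0 + 0 (carry in) = 0 → bit 0, carry out 0
  col 6: 1 + 1 + 0 (carry in) = 2 → bit 0, carry out 1
  col 7: 0 + 1 + 1 (carry in) = 2 → bit 0, carry out 1
  col 8: 0 + 0 + 1 (carry in) = 1 → bit 1, carry out 0
  col 9: 1 + 0 + 0 (carry in) = 1 → bit 1, carry out 0
  col 10: 0 + 0 + 0 (carry in) = 0 → bit 0, carry out 0
Reading bits MSB→LSB: 01100001001
Strip leading zeros: 1100001001
= 1100001001


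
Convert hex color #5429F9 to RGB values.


Hex: #5429F9
R = 54₁₆ = 84
G = 29₁₆ = 41
B = F9₁₆ = 249
= RGB(84, 41, 249)


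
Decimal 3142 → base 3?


Divide by 3 repeatedly:
3142 ÷ 3 = 1047 remainder 1
1047 ÷ 3 = 349 remainder 0
349 ÷ 3 = 116 remainder 1
116 ÷ 3 = 38 remainder 2
38 ÷ 3 = 12 remainder 2
12 ÷ 3 = 4 remainder 0
4 ÷ 3 = 1 remainder 1
1 ÷ 3 = 0 remainder 1
Reading remainders bottom-up:
= 11022101


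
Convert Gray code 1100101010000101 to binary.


Gray code: 1100101010000101
MSB stays the same: 1
Each subsequent bit = prev_binary XOR current_gray:
  B[1] = 1 XOR 1 = 0
  B[2] = 0 XOR 0 = 0
  B[3] = 0 XOR 0 = 0
  B[4] = 0 XOR 1 = 1
  B[5] = 1 XOR 0 = 1
  B[6] = 1 XOR 1 = 0
  B[7] = 0 XOR 0 = 0
  B[8] = 0 XOR 1 = 1
  B[9] = 1 XOR 0 = 1
  B[10] = 1 XOR 0 = 1
  B[11] = 1 XOR 0 = 1
  B[12] = 1 XOR 0 = 1
  B[13] = 1 XOR 1 = 0
  B[14] = 0 XOR 0 = 0
  B[15] = 0 XOR 1 = 1
= 1000110011111001 (36089 decimal)


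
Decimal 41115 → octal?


Divide by 8 repeatedly:
41115 ÷ 8 = 5139 remainder 3
5139 ÷ 8 = 642 remainder 3
642 ÷ 8 = 80 remainder 2
80 ÷ 8 = 10 remainder 0
10 ÷ 8 = 1 remainder 2
1 ÷ 8 = 0 remainder 1
Reading remainders bottom-up:
= 0o120233


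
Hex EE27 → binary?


Each hex digit → 4 binary bits:
  E = 1110
  E = 1110
  2 = 0010
  7 = 0111
Concatenate: 1110 1110 0010 0111
= 1110111000100111


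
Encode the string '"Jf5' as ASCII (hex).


String: '"Jf5'  (4 characters)
Per-character ASCII lookup:
  '"': special character: '"' = 34 → 0x22
  'J': uppercase starts at 65: 'J' = 65 + 9 = 74 → 0x4A
  'f': lowercase starts at 97: 'f' = 97 + 5 = 102 → 0x66
  '5': digits start at 48: '5' = 48 + 5 = 53 → 0x35
= 0x22 0x4A 0x66 0x35


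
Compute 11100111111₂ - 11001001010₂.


Align and subtract column by column (LSB to MSB, borrowing when needed):
  11100111111
- 11001001010
  -----------
  col 0: (1 - 0 borrow-in) - 0 → 1 - 0 = 1, borrow out 0
  col 1: (1 - 0 borrow-in) - 1 → 1 - 1 = 0, borrow out 0
  col 2: (1 - 0 borrow-in) - 0 → 1 - 0 = 1, borrow out 0
  col 3: (1 - 0 borrow-in) - 1 → 1 - 1 = 0, borrow out 0
  col 4: (1 - 0 borrow-in) - 0 → 1 - 0 = 1, borrow out 0
  col 5: (1 - 0 borrow-in) - 0 → 1 - 0 = 1, borrow out 0
  col 6: (0 - 0 borrow-in) - 1 → borrow from next column: (0+2) - 1 = 1, borrow out 1
  col 7: (0 - 1 borrow-in) - 0 → borrow from next column: (-1+2) - 0 = 1, borrow out 1
  col 8: (1 - 1 borrow-in) - 0 → 0 - 0 = 0, borrow out 0
  col 9: (1 - 0 borrow-in) - 1 → 1 - 1 = 0, borrow out 0
  col 10: (1 - 0 borrow-in) - 1 → 1 - 1 = 0, borrow out 0
Reading bits MSB→LSB: 00011110101
Strip leading zeros: 11110101
= 11110101


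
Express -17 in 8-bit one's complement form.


Original: 00010001
Invert all bits:
  bit 0: 0 → 1
  bit 1: 0 → 1
  bit 2: 0 → 1
  bit 3: 1 → 0
  bit 4: 0 → 1
  bit 5: 0 → 1
  bit 6: 0 → 1
  bit 7: 1 → 0
= 11101110


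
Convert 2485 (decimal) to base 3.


Divide by 3 repeatedly:
2485 ÷ 3 = 828 remainder 1
828 ÷ 3 = 276 remainder 0
276 ÷ 3 = 92 remainder 0
92 ÷ 3 = 30 remainder 2
30 ÷ 3 = 10 remainder 0
10 ÷ 3 = 3 remainder 1
3 ÷ 3 = 1 remainder 0
1 ÷ 3 = 0 remainder 1
Reading remainders bottom-up:
= 10102001
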